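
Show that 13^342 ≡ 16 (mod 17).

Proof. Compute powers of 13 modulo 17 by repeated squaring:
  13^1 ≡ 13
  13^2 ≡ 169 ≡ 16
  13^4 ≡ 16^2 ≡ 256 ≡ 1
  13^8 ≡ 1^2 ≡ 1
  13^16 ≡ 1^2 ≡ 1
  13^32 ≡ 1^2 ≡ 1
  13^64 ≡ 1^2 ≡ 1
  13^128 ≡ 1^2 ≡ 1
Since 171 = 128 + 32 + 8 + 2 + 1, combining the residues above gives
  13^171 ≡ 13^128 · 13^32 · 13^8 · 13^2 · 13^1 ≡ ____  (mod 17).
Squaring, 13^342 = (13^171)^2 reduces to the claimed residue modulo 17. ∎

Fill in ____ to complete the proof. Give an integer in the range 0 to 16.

13^128 · 13^32 · 13^8 · 13^2 · 13^1 ≡ 1 · 1 · 1 · 16 · 13 = 208.
208 mod 17 = 4, so 13^171 ≡ 4 (mod 17).

4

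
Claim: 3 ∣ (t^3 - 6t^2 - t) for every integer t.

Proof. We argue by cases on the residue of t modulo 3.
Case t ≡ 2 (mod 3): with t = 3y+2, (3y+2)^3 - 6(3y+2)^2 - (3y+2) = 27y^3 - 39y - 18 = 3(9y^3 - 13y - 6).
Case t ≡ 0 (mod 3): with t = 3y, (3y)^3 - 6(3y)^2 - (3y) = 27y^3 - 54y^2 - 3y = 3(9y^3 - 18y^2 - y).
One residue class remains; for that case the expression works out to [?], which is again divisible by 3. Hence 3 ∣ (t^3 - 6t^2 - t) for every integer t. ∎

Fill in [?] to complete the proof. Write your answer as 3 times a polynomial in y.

The residues treated are {2, 0}, so the missing case is t ≡ 1 (mod 3); write t = 3y+1.
Then (3y+1)^3 - 6(3y+1)^2 - (3y+1) = 27y^3 - 27y^2 - 30y - 6 = 3(9y^3 - 9y^2 - 10y - 2).

3(9y^3 - 9y^2 - 10y - 2)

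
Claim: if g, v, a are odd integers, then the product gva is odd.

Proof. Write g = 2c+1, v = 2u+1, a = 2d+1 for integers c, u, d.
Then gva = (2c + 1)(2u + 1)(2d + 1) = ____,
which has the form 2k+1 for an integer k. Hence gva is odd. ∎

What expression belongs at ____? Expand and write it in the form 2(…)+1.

2(4cdu + 2cd + 2cu + c + 2du + d + u) + 1

Expanding: (2c + 1)(2u + 1)(2d + 1) = 8cdu + 4cd + 4cu + 2c + 4du + 2d + 2u + 1.
Every term except the constant is even, so this is 2(4cdu + 2cd + 2cu + c + 2du + d + u) + 1,
and 4cdu + 2cd + 2cu + c + 2du + d + u ∈ ℤ gives the required form.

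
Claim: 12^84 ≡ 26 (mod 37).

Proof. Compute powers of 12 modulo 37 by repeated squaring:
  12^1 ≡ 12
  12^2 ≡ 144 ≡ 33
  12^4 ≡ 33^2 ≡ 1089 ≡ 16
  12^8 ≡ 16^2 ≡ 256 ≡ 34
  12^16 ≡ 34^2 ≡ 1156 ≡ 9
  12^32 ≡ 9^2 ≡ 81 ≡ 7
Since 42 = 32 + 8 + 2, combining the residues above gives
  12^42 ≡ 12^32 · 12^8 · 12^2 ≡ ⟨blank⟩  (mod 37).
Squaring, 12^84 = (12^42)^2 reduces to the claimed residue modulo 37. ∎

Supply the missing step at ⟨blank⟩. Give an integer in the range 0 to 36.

12^32 · 12^8 · 12^2 ≡ 7 · 34 · 33 = 7854.
7854 mod 37 = 10, so 12^42 ≡ 10 (mod 37).

10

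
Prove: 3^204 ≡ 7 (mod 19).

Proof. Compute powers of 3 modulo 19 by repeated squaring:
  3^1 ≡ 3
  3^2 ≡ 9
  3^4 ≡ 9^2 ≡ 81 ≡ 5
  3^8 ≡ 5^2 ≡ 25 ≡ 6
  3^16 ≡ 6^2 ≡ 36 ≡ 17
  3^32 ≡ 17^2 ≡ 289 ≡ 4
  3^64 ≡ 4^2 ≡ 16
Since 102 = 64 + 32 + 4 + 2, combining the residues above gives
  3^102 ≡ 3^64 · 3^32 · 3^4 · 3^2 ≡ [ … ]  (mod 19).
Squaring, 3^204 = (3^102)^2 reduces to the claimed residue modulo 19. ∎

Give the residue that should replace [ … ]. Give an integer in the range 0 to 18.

11

Multiply the listed residues: 16 · 4 · 5 · 9 = 64 → 320 → 2880.
Reducing modulo 19: 2880 = 151·19 + 11, so 3^102 ≡ 11.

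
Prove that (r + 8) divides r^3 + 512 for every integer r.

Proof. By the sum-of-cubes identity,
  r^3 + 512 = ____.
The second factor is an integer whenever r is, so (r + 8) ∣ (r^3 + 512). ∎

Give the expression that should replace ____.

Polynomial division of r^3 + 512 by r + 8 leaves remainder 0 and quotient r^2 - 8r + 64.
Hence r^3 + 512 = (r + 8)(r^2 - 8r + 64).

(r + 8)(r^2 - 8r + 64)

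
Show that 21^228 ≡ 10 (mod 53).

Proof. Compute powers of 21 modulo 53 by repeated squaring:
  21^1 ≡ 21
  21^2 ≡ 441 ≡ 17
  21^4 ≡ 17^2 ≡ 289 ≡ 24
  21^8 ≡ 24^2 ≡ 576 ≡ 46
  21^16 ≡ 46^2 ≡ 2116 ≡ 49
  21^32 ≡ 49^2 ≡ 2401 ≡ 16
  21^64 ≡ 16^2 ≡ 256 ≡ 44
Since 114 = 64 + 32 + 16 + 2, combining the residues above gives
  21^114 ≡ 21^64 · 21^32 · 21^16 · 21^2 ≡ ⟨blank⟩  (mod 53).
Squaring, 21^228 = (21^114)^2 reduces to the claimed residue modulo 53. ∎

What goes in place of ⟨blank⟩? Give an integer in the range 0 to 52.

40

21^64 · 21^32 · 21^16 · 21^2 ≡ 44 · 16 · 49 · 17 = 586432.
586432 mod 53 = 40, so 21^114 ≡ 40 (mod 53).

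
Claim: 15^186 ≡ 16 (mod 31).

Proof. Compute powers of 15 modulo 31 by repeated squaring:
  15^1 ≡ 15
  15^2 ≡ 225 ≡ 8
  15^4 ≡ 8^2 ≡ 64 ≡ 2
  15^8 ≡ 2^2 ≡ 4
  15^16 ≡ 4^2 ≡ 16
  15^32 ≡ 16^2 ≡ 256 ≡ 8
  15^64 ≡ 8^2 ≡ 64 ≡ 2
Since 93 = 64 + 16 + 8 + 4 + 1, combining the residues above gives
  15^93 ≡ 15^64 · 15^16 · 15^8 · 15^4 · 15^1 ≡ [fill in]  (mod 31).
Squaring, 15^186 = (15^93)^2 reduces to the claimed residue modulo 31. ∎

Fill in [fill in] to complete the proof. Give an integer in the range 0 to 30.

27

Multiply the listed residues: 2 · 16 · 4 · 2 · 15 = 32 → 128 → 256 → 3840.
Reducing modulo 31: 3840 = 123·31 + 27, so 15^93 ≡ 27.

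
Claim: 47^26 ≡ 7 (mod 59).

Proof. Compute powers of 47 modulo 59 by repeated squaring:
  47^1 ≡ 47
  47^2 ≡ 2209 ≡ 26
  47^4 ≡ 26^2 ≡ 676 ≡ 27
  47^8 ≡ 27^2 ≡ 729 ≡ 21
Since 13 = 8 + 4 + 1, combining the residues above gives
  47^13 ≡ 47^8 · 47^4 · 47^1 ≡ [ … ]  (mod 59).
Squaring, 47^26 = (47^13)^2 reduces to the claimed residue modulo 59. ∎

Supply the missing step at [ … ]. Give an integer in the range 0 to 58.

40

Multiply the listed residues: 21 · 27 · 47 = 567 → 26649.
Reducing modulo 59: 26649 = 451·59 + 40, so 47^13 ≡ 40.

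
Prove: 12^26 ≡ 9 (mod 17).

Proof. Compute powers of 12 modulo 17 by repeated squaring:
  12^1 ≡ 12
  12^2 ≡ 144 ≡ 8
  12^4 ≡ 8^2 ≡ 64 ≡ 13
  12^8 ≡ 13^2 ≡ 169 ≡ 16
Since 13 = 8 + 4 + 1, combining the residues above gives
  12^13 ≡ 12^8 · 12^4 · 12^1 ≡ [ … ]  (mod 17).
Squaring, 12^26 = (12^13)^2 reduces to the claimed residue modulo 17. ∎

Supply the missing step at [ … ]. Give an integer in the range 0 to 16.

14

Multiply the listed residues: 16 · 13 · 12 = 208 → 2496.
Reducing modulo 17: 2496 = 146·17 + 14, so 12^13 ≡ 14.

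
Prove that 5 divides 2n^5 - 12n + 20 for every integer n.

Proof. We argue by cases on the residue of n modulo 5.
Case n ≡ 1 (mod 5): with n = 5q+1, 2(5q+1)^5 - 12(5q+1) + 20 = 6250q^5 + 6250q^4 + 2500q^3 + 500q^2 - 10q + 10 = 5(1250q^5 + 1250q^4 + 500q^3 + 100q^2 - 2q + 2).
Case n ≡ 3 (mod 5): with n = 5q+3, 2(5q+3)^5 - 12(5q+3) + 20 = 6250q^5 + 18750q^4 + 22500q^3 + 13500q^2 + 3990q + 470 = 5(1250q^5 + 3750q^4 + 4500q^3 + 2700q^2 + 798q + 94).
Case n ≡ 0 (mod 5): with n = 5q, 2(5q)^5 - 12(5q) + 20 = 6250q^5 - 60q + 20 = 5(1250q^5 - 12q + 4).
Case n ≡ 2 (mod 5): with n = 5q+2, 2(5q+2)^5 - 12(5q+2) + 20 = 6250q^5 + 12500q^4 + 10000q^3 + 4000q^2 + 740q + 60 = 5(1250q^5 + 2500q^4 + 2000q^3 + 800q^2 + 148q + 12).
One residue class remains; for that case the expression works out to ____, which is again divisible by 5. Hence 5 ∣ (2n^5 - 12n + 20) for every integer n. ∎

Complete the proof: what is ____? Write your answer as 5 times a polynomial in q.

5(1250q^5 + 5000q^4 + 8000q^3 + 6400q^2 + 2548q + 404)

The residues treated are {1, 3, 0, 2}, so the missing case is n ≡ 4 (mod 5); write n = 5q+4.
Then 2(5q+4)^5 - 12(5q+4) + 20 = 6250q^5 + 25000q^4 + 40000q^3 + 32000q^2 + 12740q + 2020 = 5(1250q^5 + 5000q^4 + 8000q^3 + 6400q^2 + 2548q + 404).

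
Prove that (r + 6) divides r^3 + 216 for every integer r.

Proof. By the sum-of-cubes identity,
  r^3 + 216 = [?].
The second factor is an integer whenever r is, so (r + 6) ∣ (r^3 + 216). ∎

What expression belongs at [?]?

(r + 6)(r^2 - 6r + 36)

Polynomial division of r^3 + 216 by r + 6 leaves remainder 0 and quotient r^2 - 6r + 36.
Hence r^3 + 216 = (r + 6)(r^2 - 6r + 36).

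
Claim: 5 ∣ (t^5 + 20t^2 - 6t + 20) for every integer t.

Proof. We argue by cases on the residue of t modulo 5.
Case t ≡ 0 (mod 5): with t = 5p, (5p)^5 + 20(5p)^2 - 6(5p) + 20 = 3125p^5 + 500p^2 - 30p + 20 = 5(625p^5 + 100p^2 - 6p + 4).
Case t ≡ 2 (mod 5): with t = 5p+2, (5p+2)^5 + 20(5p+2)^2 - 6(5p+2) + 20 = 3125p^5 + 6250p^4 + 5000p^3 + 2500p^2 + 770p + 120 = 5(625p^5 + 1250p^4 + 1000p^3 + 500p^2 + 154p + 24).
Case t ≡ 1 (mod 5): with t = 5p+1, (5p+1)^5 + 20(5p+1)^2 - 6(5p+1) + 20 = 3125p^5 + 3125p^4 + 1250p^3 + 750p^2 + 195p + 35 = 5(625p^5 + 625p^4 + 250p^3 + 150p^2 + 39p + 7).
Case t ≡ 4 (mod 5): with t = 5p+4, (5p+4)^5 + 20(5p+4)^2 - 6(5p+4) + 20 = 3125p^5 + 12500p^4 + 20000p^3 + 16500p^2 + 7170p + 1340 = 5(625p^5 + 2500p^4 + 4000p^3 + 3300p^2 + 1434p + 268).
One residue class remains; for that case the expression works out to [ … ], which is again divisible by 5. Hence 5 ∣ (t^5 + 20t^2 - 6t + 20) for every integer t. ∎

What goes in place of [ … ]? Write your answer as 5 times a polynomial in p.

5(625p^5 + 1875p^4 + 2250p^3 + 1450p^2 + 519p + 85)

Only t ≡ 3 (mod 5) is unaccounted for. Put t = 5p+3:
(5p+3)^5 + 20(5p+3)^2 - 6(5p+3) + 20 expands to 3125p^5 + 9375p^4 + 11250p^3 + 7250p^2 + 2595p + 425,
and factoring out 5 leaves 5(625p^5 + 1875p^4 + 2250p^3 + 1450p^2 + 519p + 85).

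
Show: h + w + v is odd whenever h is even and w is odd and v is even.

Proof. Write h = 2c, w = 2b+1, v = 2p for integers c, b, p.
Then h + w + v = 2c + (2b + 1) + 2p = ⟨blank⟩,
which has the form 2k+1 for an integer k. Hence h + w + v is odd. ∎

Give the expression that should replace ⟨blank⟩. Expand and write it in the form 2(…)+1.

2(b + c + p) + 1

2c + (2b + 1) + 2p = 2b + 2c + 2p + 1
= 2(b + c + p) + 1.
Since b + c + p is an integer, the sum is of the form 2k+1 for an integer k.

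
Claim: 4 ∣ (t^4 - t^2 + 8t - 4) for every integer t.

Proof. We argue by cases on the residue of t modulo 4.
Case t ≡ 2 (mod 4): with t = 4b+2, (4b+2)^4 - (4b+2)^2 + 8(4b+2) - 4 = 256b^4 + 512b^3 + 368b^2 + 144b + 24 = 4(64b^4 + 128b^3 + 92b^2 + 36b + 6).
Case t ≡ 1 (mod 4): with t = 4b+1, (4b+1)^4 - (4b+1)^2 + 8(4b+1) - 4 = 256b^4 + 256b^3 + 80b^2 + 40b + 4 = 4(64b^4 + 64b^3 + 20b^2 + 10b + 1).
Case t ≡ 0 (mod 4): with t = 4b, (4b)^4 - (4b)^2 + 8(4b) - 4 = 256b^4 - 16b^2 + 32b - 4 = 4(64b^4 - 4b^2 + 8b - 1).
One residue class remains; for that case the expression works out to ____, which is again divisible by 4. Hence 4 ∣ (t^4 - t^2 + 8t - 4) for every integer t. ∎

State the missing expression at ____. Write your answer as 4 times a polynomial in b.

Only t ≡ 3 (mod 4) is unaccounted for. Put t = 4b+3:
(4b+3)^4 - (4b+3)^2 + 8(4b+3) - 4 expands to 256b^4 + 768b^3 + 848b^2 + 440b + 92,
and factoring out 4 leaves 4(64b^4 + 192b^3 + 212b^2 + 110b + 23).

4(64b^4 + 192b^3 + 212b^2 + 110b + 23)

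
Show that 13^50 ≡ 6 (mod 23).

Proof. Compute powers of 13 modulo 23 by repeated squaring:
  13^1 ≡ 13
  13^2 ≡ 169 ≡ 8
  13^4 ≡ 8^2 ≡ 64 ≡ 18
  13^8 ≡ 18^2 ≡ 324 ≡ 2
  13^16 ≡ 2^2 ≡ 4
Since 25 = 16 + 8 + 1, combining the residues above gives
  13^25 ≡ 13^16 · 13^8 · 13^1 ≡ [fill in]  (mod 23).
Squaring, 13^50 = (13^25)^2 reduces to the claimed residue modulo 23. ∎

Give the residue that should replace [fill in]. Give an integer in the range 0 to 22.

13^16 · 13^8 · 13^1 ≡ 4 · 2 · 13 = 104.
104 mod 23 = 12, so 13^25 ≡ 12 (mod 23).

12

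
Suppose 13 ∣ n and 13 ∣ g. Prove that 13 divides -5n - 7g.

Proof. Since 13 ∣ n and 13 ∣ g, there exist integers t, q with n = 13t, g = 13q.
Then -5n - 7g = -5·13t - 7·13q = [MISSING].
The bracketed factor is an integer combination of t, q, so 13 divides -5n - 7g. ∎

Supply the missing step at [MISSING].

Each term has a factor of 13: -5·13t - 7·13q = 13·(-7q - 5t).
Since -7q - 5t is an integer, 13 ∣ (-5n - 7g).

13(-7q - 5t)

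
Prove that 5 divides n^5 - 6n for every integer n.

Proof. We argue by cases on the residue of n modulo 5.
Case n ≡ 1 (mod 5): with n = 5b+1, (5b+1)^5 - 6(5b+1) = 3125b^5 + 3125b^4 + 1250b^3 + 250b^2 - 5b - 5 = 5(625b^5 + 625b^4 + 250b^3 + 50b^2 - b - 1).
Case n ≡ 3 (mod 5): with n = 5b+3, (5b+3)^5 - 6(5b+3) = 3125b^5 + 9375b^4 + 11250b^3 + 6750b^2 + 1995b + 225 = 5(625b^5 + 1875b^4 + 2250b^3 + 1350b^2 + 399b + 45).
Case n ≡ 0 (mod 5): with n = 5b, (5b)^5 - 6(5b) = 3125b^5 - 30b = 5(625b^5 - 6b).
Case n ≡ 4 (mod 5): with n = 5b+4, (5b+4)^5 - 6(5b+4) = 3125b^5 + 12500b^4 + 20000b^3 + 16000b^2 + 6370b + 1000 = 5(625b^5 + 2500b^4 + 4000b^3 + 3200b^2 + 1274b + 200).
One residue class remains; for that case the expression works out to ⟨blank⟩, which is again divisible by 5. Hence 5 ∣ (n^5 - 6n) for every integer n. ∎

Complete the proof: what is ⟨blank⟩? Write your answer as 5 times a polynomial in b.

5(625b^5 + 1250b^4 + 1000b^3 + 400b^2 + 74b + 4)

Only n ≡ 2 (mod 5) is unaccounted for. Put n = 5b+2:
(5b+2)^5 - 6(5b+2) expands to 3125b^5 + 6250b^4 + 5000b^3 + 2000b^2 + 370b + 20,
and factoring out 5 leaves 5(625b^5 + 1250b^4 + 1000b^3 + 400b^2 + 74b + 4).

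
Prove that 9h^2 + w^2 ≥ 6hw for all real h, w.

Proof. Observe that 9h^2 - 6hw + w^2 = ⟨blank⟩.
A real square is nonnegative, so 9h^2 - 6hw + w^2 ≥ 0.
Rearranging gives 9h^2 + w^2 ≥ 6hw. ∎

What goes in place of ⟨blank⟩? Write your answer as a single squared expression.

9h^2 - 6hw + w^2 is a perfect-square trinomial: the outer terms are (3h)^2 and (w)^2, and the cross term is -2·3h·w.
So 9h^2 - 6hw + w^2 = (3h - w)^2 ≥ 0.

(3h - w)^2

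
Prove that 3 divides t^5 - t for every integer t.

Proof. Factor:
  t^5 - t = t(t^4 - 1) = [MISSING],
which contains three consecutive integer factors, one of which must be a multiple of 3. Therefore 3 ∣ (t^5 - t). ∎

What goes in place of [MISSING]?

t^4 - 1 = (t^2 - 1)(t^2 + 1), and t^2 - 1 = (t-1)(t+1).
So t(t^4 - 1) = (t - 1)t(t + 1)(t^2 + 1).

(t - 1)t(t + 1)(t^2 + 1)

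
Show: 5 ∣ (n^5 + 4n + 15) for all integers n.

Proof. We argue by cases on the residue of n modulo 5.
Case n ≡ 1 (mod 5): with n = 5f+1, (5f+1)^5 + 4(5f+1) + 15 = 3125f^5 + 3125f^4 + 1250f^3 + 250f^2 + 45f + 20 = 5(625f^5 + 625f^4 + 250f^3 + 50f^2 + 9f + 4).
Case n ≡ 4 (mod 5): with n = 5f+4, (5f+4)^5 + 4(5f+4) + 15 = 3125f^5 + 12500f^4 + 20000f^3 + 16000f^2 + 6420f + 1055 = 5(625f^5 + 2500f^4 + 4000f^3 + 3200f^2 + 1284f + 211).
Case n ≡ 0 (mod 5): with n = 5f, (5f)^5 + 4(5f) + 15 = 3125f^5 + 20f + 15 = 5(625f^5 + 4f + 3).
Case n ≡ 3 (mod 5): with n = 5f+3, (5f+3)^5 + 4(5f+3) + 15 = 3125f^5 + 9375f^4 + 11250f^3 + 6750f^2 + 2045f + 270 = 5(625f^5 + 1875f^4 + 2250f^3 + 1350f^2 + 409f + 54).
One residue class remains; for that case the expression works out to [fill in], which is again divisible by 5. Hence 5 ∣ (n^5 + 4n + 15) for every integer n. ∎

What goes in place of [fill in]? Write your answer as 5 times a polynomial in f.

Only n ≡ 2 (mod 5) is unaccounted for. Put n = 5f+2:
(5f+2)^5 + 4(5f+2) + 15 expands to 3125f^5 + 6250f^4 + 5000f^3 + 2000f^2 + 420f + 55,
and factoring out 5 leaves 5(625f^5 + 1250f^4 + 1000f^3 + 400f^2 + 84f + 11).

5(625f^5 + 1250f^4 + 1000f^3 + 400f^2 + 84f + 11)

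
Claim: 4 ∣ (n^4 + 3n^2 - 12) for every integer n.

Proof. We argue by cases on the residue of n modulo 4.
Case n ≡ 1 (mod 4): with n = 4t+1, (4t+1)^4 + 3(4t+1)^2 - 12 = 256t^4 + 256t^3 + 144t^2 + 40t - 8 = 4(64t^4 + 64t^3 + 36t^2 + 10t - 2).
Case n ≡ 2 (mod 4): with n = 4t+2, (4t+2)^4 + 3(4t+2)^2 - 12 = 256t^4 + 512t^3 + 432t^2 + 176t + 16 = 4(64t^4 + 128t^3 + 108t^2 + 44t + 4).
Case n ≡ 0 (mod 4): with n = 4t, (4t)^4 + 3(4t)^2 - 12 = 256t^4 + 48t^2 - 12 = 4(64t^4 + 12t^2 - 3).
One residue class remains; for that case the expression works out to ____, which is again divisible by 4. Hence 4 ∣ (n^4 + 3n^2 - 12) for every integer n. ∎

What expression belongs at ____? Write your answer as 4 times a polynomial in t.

Only n ≡ 3 (mod 4) is unaccounted for. Put n = 4t+3:
(4t+3)^4 + 3(4t+3)^2 - 12 expands to 256t^4 + 768t^3 + 912t^2 + 504t + 96,
and factoring out 4 leaves 4(64t^4 + 192t^3 + 228t^2 + 126t + 24).

4(64t^4 + 192t^3 + 228t^2 + 126t + 24)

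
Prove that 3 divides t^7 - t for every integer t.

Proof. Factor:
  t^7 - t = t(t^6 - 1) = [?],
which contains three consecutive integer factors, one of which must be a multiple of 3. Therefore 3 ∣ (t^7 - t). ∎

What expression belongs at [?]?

t^6 - 1 = (t^2 - 1)(t^4 + t^2 + 1), and t^2 - 1 = (t-1)(t+1).
So t(t^6 - 1) = (t - 1)t(t + 1)(t^4 + t^2 + 1).

(t - 1)t(t + 1)(t^4 + t^2 + 1)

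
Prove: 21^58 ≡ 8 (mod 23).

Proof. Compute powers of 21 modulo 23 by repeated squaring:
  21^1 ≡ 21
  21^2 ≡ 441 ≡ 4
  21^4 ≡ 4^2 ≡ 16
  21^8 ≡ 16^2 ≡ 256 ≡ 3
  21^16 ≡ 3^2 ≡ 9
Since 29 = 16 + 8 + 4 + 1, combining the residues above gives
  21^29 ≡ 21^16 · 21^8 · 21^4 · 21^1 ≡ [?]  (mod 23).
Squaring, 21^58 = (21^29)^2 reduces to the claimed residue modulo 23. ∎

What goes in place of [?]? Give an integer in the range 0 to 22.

10

21^16 · 21^8 · 21^4 · 21^1 ≡ 9 · 3 · 16 · 21 = 9072.
9072 mod 23 = 10, so 21^29 ≡ 10 (mod 23).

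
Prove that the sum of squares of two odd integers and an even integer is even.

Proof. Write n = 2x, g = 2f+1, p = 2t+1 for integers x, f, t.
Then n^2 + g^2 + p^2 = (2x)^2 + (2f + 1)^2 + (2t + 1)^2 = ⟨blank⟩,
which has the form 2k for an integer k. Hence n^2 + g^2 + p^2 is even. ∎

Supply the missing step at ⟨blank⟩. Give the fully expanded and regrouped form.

(2x)^2 + (2f + 1)^2 + (2t + 1)^2 = 4f^2 + 4f + 4t^2 + 4t + 4x^2 + 2
= 2(2f^2 + 2f + 2t^2 + 2t + 2x^2 + 1).
Since 2f^2 + 2f + 2t^2 + 2t + 2x^2 + 1 is an integer, the sum of squares is of the form 2k for an integer k.

2(2f^2 + 2f + 2t^2 + 2t + 2x^2 + 1)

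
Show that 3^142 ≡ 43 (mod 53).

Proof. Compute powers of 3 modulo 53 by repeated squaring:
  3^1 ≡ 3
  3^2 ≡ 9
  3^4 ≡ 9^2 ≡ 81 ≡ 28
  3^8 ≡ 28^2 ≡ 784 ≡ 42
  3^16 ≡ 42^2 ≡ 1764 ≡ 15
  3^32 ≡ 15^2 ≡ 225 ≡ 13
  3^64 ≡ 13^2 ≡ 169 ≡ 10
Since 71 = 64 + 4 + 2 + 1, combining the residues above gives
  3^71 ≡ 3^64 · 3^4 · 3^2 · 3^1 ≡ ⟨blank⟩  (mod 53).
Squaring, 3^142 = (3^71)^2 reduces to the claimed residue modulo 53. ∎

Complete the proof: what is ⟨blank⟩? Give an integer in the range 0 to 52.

Multiply the listed residues: 10 · 28 · 9 · 3 = 280 → 2520 → 7560.
Reducing modulo 53: 7560 = 142·53 + 34, so 3^71 ≡ 34.

34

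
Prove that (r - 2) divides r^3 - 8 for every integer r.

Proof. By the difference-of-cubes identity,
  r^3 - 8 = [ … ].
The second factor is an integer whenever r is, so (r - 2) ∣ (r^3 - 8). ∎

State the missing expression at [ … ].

a^3 - b^3 = (a - b)(a^2 + ab + b^2). With a = r, b = 2:
r^3 - 8 = (r - 2)(r^2 + 2r + 4).

(r - 2)(r^2 + 2r + 4)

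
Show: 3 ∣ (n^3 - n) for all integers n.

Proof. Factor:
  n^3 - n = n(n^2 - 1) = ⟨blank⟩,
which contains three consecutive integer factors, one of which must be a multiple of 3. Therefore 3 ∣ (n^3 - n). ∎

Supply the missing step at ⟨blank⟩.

n(n^2 - 1) = n(n - 1)(n + 1) = (n - 1)n(n + 1).
These three factors are consecutive integers, so their product is divisible by 3.

(n - 1)n(n + 1)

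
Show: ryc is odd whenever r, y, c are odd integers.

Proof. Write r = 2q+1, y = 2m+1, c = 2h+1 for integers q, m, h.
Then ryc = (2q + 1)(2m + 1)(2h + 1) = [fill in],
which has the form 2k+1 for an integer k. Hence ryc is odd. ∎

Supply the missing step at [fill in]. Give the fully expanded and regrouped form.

Expanding: (2q + 1)(2m + 1)(2h + 1) = 8hmq + 4hm + 4hq + 2h + 4mq + 2m + 2q + 1.
Every term except the constant is even, so this is 2(4hmq + 2hm + 2hq + h + 2mq + m + q) + 1,
and 4hmq + 2hm + 2hq + h + 2mq + m + q ∈ ℤ gives the required form.

2(4hmq + 2hm + 2hq + h + 2mq + m + q) + 1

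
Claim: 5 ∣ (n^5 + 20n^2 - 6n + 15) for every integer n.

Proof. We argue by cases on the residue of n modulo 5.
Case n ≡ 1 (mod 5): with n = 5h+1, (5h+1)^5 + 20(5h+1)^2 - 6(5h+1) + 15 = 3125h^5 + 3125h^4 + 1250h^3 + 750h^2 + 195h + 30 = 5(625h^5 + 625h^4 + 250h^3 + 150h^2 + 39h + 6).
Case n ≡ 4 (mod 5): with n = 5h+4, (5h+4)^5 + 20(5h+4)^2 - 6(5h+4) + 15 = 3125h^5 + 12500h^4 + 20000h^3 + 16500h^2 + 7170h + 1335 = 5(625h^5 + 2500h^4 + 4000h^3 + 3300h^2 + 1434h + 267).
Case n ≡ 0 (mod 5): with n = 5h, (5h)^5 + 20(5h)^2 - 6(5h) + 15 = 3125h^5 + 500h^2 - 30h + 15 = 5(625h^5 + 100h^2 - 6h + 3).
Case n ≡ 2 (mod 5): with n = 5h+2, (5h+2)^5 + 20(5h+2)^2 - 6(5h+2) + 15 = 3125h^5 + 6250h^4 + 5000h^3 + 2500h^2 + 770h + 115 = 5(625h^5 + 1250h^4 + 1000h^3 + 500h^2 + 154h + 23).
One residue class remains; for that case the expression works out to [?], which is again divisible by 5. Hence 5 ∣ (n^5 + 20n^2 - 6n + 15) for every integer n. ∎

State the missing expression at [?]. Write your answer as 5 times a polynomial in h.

Only n ≡ 3 (mod 5) is unaccounted for. Put n = 5h+3:
(5h+3)^5 + 20(5h+3)^2 - 6(5h+3) + 15 expands to 3125h^5 + 9375h^4 + 11250h^3 + 7250h^2 + 2595h + 420,
and factoring out 5 leaves 5(625h^5 + 1875h^4 + 2250h^3 + 1450h^2 + 519h + 84).

5(625h^5 + 1875h^4 + 2250h^3 + 1450h^2 + 519h + 84)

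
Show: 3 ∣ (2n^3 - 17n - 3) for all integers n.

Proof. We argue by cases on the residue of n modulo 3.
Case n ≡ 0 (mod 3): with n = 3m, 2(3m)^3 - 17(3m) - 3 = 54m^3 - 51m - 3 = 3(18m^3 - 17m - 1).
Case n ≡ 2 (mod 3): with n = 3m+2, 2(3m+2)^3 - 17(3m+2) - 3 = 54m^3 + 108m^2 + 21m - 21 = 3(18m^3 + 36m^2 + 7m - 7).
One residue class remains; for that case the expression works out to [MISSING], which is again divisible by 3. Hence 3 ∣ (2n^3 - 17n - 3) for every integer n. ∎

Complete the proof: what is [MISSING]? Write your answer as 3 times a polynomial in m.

Only n ≡ 1 (mod 3) is unaccounted for. Put n = 3m+1:
2(3m+1)^3 - 17(3m+1) - 3 expands to 54m^3 + 54m^2 - 33m - 18,
and factoring out 3 leaves 3(18m^3 + 18m^2 - 11m - 6).

3(18m^3 + 18m^2 - 11m - 6)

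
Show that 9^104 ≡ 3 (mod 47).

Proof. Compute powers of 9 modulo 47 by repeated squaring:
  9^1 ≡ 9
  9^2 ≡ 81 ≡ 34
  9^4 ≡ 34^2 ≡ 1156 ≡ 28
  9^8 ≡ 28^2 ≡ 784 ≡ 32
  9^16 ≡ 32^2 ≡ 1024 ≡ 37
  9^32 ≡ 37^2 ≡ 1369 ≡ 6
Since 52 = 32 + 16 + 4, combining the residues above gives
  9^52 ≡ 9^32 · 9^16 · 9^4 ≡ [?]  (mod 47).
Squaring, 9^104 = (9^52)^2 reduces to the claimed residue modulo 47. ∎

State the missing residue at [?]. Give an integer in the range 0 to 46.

Multiply the listed residues: 6 · 37 · 28 = 222 → 6216.
Reducing modulo 47: 6216 = 132·47 + 12, so 9^52 ≡ 12.

12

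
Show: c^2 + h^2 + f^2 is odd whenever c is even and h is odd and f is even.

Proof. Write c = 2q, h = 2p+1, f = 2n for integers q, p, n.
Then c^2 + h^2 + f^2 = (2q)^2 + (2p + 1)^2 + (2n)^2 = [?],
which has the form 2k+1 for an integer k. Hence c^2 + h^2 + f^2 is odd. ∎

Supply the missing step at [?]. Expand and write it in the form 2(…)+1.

(2q)^2 + (2p + 1)^2 + (2n)^2 = 4n^2 + 4p^2 + 4p + 4q^2 + 1
= 2(2n^2 + 2p^2 + 2p + 2q^2) + 1.
Since 2n^2 + 2p^2 + 2p + 2q^2 is an integer, the sum of squares is of the form 2k+1 for an integer k.

2(2n^2 + 2p^2 + 2p + 2q^2) + 1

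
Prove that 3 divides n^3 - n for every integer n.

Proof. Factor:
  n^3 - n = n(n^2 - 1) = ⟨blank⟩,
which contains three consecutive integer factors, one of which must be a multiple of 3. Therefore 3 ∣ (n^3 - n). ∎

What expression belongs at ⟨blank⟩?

(n - 1)n(n + 1)

n(n^2 - 1) = n(n - 1)(n + 1) = (n - 1)n(n + 1).
These three factors are consecutive integers, so their product is divisible by 3.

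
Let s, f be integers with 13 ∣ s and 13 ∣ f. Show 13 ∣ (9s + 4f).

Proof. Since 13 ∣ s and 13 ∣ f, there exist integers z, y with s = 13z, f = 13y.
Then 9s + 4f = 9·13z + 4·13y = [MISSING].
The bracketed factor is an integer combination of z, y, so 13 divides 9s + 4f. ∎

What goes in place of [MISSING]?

Pull the common 13 out of every term: 9·13z + 4·13y = 13(4y + 9z).
4y + 9z is an integer, which exhibits the divisibility.

13(4y + 9z)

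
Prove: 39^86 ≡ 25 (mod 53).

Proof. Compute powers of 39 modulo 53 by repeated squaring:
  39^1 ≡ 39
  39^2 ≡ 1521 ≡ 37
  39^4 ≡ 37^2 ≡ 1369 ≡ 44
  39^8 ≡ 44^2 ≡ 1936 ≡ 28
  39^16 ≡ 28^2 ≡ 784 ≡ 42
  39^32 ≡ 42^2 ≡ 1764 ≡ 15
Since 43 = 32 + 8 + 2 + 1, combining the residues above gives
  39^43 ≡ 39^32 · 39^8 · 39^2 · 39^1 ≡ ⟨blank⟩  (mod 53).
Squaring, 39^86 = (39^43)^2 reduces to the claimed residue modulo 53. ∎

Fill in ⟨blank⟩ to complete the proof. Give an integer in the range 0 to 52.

5

Multiply the listed residues: 15 · 28 · 37 · 39 = 420 → 15540 → 606060.
Reducing modulo 53: 606060 = 11435·53 + 5, so 39^43 ≡ 5.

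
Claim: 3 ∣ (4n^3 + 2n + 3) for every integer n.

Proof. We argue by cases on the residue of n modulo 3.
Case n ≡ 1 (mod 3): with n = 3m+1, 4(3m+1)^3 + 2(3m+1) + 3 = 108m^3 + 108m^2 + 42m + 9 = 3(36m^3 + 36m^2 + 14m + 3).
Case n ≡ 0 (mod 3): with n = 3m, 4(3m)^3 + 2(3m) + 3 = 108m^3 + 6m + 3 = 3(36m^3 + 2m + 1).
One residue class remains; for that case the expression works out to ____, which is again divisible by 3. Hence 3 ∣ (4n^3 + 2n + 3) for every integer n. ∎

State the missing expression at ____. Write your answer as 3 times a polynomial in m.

Only n ≡ 2 (mod 3) is unaccounted for. Put n = 3m+2:
4(3m+2)^3 + 2(3m+2) + 3 expands to 108m^3 + 216m^2 + 150m + 39,
and factoring out 3 leaves 3(36m^3 + 72m^2 + 50m + 13).

3(36m^3 + 72m^2 + 50m + 13)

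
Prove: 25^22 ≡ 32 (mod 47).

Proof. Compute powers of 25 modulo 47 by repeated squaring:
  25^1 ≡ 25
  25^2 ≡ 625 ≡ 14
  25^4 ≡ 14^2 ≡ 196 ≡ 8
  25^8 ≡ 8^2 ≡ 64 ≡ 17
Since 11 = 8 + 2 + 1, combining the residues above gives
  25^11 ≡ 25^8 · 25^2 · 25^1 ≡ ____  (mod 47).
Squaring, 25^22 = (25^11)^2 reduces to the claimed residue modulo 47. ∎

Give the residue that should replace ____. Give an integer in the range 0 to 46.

28

Multiply the listed residues: 17 · 14 · 25 = 238 → 5950.
Reducing modulo 47: 5950 = 126·47 + 28, so 25^11 ≡ 28.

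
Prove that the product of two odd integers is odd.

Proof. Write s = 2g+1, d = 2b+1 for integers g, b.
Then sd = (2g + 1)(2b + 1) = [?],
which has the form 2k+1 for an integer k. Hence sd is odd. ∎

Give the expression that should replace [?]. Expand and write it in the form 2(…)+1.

Expanding: (2g + 1)(2b + 1) = 4bg + 2b + 2g + 1.
Every term except the constant is even, so this is 2(2bg + b + g) + 1,
and 2bg + b + g ∈ ℤ gives the required form.

2(2bg + b + g) + 1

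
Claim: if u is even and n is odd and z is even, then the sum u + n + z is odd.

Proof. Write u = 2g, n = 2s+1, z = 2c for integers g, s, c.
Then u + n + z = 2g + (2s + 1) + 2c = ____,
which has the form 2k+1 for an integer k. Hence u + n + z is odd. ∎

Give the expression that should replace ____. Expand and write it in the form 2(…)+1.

2(c + g + s) + 1

2g + (2s + 1) + 2c = 2c + 2g + 2s + 1
= 2(c + g + s) + 1.
Since c + g + s is an integer, the sum is of the form 2k+1 for an integer k.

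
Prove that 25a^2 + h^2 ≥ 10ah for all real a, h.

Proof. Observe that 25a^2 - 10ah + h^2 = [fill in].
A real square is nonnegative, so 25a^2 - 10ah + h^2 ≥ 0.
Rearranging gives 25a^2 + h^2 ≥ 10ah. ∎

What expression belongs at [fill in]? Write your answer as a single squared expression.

(5a - h)^2

The leading and trailing coefficients are 5^2 and 1^2, and 10 = 2·5·1, so the trinomial is (5a - h)^2.
Hence 25a^2 - 10ah + h^2 ≥ 0.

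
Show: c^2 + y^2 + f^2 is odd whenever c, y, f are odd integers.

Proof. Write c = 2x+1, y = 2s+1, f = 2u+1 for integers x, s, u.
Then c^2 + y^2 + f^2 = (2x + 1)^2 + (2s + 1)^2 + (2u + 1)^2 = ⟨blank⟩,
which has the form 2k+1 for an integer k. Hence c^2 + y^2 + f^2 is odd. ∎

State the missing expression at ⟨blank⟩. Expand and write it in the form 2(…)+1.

(2x + 1)^2 + (2s + 1)^2 + (2u + 1)^2 = 4s^2 + 4s + 4u^2 + 4u + 4x^2 + 4x + 3
= 2(2s^2 + 2s + 2u^2 + 2u + 2x^2 + 2x + 1) + 1.
Since 2s^2 + 2s + 2u^2 + 2u + 2x^2 + 2x + 1 is an integer, the sum of squares is of the form 2k+1 for an integer k.

2(2s^2 + 2s + 2u^2 + 2u + 2x^2 + 2x + 1) + 1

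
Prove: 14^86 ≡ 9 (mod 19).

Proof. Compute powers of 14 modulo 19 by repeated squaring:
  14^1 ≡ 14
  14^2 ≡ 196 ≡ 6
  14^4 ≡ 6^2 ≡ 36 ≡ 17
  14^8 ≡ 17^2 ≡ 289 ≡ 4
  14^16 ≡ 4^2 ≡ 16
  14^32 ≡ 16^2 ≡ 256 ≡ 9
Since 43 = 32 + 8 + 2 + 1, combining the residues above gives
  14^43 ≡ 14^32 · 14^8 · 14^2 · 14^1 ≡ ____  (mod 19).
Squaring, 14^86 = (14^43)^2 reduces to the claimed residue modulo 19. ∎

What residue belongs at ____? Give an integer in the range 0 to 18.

3

Multiply the listed residues: 9 · 4 · 6 · 14 = 36 → 216 → 3024.
Reducing modulo 19: 3024 = 159·19 + 3, so 14^43 ≡ 3.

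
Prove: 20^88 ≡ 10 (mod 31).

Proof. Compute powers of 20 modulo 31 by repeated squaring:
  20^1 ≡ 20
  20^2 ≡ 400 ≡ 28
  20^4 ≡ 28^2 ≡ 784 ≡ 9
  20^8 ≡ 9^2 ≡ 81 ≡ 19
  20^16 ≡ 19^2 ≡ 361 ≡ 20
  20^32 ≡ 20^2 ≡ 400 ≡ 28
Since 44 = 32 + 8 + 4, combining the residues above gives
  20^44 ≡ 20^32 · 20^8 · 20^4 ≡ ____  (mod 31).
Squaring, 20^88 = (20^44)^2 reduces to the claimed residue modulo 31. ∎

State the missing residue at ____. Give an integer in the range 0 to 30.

14

20^32 · 20^8 · 20^4 ≡ 28 · 19 · 9 = 4788.
4788 mod 31 = 14, so 20^44 ≡ 14 (mod 31).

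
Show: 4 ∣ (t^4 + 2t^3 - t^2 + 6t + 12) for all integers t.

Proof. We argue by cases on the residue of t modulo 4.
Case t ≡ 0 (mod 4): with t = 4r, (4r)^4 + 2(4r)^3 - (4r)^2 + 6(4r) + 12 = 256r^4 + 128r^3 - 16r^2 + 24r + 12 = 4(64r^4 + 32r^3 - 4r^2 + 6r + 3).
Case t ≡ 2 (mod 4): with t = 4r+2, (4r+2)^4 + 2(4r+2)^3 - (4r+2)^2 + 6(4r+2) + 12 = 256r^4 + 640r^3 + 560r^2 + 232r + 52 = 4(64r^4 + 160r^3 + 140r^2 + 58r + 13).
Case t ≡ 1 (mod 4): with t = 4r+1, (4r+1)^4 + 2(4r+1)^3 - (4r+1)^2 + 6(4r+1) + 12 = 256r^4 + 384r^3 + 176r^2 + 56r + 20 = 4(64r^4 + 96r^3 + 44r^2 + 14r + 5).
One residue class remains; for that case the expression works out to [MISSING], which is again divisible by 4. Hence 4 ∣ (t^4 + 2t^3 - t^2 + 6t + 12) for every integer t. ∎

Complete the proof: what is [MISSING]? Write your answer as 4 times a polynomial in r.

The residues treated are {0, 2, 1}, so the missing case is t ≡ 3 (mod 4); write t = 4r+3.
Then (4r+3)^4 + 2(4r+3)^3 - (4r+3)^2 + 6(4r+3) + 12 = 256r^4 + 896r^3 + 1136r^2 + 648r + 156 = 4(64r^4 + 224r^3 + 284r^2 + 162r + 39).

4(64r^4 + 224r^3 + 284r^2 + 162r + 39)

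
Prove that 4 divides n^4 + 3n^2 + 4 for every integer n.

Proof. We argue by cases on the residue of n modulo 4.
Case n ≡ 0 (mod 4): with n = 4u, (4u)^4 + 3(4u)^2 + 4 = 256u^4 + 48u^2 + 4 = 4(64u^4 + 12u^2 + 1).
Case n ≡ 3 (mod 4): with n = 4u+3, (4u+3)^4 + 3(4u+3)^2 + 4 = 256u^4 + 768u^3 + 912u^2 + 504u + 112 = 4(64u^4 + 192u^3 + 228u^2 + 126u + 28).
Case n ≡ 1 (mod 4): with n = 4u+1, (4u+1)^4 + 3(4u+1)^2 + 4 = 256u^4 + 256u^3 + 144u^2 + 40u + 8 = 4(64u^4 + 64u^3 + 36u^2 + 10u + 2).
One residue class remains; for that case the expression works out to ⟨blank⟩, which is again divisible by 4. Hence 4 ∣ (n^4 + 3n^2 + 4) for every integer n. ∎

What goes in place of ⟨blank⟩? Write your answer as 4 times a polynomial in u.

Only n ≡ 2 (mod 4) is unaccounted for. Put n = 4u+2:
(4u+2)^4 + 3(4u+2)^2 + 4 expands to 256u^4 + 512u^3 + 432u^2 + 176u + 32,
and factoring out 4 leaves 4(64u^4 + 128u^3 + 108u^2 + 44u + 8).

4(64u^4 + 128u^3 + 108u^2 + 44u + 8)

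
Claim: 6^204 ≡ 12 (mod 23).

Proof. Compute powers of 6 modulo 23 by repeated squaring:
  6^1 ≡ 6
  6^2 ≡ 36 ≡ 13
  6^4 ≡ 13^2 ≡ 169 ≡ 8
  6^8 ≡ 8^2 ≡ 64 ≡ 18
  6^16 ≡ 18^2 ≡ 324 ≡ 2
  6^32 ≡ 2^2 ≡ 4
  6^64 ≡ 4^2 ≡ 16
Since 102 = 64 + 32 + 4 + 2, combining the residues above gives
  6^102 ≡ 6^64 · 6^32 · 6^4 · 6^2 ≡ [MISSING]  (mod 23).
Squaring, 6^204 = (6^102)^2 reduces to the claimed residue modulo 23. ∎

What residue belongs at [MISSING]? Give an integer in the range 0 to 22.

9

Multiply the listed residues: 16 · 4 · 8 · 13 = 64 → 512 → 6656.
Reducing modulo 23: 6656 = 289·23 + 9, so 6^102 ≡ 9.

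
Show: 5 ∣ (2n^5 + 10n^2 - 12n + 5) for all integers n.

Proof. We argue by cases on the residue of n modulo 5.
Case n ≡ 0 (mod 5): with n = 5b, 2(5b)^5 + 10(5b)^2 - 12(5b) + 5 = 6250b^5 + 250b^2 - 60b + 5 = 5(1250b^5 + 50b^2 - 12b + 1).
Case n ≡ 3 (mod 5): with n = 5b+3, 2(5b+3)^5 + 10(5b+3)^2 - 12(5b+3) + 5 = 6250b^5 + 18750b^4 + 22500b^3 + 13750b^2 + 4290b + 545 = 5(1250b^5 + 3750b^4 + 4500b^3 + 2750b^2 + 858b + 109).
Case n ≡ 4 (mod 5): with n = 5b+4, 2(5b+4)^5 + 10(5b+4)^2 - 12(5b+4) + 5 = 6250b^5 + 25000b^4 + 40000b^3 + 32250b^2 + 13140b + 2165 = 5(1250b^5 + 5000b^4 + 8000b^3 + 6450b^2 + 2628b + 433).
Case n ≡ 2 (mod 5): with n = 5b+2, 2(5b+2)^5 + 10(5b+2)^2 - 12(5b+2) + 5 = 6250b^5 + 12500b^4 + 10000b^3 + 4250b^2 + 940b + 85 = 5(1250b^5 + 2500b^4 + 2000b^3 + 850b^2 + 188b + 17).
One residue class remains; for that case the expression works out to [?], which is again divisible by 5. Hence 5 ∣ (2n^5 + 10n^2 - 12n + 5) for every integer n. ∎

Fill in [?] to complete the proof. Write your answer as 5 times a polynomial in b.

Only n ≡ 1 (mod 5) is unaccounted for. Put n = 5b+1:
2(5b+1)^5 + 10(5b+1)^2 - 12(5b+1) + 5 expands to 6250b^5 + 6250b^4 + 2500b^3 + 750b^2 + 90b + 5,
and factoring out 5 leaves 5(1250b^5 + 1250b^4 + 500b^3 + 150b^2 + 18b + 1).

5(1250b^5 + 1250b^4 + 500b^3 + 150b^2 + 18b + 1)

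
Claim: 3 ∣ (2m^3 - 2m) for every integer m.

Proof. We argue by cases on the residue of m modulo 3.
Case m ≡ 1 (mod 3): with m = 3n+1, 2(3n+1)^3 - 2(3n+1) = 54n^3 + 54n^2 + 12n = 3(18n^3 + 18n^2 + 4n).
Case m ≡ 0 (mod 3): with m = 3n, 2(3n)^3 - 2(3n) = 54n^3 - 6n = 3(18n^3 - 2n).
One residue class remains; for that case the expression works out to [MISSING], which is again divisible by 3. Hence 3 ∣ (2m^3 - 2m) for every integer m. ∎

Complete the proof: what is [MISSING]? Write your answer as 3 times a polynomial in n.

3(18n^3 + 36n^2 + 22n + 4)

Only m ≡ 2 (mod 3) is unaccounted for. Put m = 3n+2:
2(3n+2)^3 - 2(3n+2) expands to 54n^3 + 108n^2 + 66n + 12,
and factoring out 3 leaves 3(18n^3 + 36n^2 + 22n + 4).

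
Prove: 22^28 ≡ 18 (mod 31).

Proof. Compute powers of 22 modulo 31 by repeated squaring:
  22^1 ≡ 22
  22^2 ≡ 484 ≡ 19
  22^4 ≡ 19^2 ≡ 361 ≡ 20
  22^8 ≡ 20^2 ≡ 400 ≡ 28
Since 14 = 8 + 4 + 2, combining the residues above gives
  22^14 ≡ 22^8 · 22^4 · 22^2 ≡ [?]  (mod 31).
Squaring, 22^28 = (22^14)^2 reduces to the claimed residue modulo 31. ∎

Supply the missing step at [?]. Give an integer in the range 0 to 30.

7

Multiply the listed residues: 28 · 20 · 19 = 560 → 10640.
Reducing modulo 31: 10640 = 343·31 + 7, so 22^14 ≡ 7.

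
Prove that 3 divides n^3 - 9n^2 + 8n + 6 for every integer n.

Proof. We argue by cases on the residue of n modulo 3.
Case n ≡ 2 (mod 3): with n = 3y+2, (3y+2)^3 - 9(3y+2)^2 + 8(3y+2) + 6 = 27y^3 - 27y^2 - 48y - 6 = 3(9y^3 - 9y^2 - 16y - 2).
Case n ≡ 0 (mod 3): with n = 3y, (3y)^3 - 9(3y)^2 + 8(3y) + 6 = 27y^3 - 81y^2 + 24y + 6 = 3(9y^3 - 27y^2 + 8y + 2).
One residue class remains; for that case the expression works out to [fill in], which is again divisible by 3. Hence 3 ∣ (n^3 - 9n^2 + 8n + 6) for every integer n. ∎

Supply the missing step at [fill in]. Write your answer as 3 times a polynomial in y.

3(9y^3 - 18y^2 - 7y + 2)

The residues treated are {2, 0}, so the missing case is n ≡ 1 (mod 3); write n = 3y+1.
Then (3y+1)^3 - 9(3y+1)^2 + 8(3y+1) + 6 = 27y^3 - 54y^2 - 21y + 6 = 3(9y^3 - 18y^2 - 7y + 2).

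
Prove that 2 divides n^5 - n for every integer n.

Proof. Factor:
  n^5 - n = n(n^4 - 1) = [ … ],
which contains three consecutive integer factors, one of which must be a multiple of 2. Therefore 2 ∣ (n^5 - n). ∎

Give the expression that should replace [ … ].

(n - 1)n(n + 1)(n^2 + 1)

n^4 - 1 = (n^2 - 1)(n^2 + 1), and n^2 - 1 = (n-1)(n+1).
So n(n^4 - 1) = (n - 1)n(n + 1)(n^2 + 1).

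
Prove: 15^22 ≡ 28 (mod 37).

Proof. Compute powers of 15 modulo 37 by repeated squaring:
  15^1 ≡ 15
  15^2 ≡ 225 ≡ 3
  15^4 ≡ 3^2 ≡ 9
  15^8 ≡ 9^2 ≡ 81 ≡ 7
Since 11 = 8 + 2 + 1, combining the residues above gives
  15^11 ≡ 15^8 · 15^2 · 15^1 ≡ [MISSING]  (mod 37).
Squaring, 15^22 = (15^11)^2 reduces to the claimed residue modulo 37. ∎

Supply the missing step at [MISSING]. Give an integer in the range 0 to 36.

19

15^8 · 15^2 · 15^1 ≡ 7 · 3 · 15 = 315.
315 mod 37 = 19, so 15^11 ≡ 19 (mod 37).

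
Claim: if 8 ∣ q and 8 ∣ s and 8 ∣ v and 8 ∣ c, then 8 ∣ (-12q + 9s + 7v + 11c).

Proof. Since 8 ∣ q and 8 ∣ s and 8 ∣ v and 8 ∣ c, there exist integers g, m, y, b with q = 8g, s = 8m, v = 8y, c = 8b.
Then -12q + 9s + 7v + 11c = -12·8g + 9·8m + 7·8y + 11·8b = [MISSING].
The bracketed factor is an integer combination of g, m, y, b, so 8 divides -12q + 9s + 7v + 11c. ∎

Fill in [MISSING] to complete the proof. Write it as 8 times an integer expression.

8(11b - 12g + 9m + 7y)

Pull the common 8 out of every term: -12·8g + 9·8m + 7·8y + 11·8b = 8(11b - 12g + 9m + 7y).
11b - 12g + 9m + 7y is an integer, which exhibits the divisibility.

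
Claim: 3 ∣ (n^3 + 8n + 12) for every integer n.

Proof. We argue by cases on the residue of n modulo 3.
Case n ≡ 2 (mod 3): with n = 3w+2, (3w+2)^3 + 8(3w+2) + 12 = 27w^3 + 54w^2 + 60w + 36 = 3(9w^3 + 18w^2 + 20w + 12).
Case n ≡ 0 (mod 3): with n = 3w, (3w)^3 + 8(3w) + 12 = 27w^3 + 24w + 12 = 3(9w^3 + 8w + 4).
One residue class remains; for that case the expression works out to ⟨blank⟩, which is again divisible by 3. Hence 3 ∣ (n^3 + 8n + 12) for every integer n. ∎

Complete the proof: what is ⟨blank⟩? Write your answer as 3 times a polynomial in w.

3(9w^3 + 9w^2 + 11w + 7)

Only n ≡ 1 (mod 3) is unaccounted for. Put n = 3w+1:
(3w+1)^3 + 8(3w+1) + 12 expands to 27w^3 + 27w^2 + 33w + 21,
and factoring out 3 leaves 3(9w^3 + 9w^2 + 11w + 7).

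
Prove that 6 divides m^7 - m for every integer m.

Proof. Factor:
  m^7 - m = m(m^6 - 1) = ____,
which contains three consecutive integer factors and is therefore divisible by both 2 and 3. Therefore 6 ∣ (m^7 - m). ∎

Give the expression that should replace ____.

m^6 - 1 = (m^2 - 1)(m^4 + m^2 + 1), and m^2 - 1 = (m-1)(m+1).
So m(m^6 - 1) = (m - 1)m(m + 1)(m^4 + m^2 + 1).

(m - 1)m(m + 1)(m^4 + m^2 + 1)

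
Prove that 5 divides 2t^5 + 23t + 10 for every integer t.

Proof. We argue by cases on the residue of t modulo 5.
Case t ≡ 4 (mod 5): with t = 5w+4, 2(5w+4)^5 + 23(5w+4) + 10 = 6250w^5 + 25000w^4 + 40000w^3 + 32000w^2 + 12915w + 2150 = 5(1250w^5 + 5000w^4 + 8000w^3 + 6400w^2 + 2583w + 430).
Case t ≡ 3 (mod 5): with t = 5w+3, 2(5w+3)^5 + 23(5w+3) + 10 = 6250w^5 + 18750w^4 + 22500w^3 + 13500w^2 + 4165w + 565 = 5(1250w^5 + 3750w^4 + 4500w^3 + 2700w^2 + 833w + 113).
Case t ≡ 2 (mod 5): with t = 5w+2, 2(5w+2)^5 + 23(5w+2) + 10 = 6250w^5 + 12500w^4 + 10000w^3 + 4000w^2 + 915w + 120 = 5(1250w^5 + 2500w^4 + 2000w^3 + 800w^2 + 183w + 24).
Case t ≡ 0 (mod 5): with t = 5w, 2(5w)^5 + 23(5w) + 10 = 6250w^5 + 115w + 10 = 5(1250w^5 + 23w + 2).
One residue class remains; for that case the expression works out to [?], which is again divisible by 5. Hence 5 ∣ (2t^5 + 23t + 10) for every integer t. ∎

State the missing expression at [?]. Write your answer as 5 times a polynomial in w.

5(1250w^5 + 1250w^4 + 500w^3 + 100w^2 + 33w + 7)

The residues treated are {4, 3, 2, 0}, so the missing case is t ≡ 1 (mod 5); write t = 5w+1.
Then 2(5w+1)^5 + 23(5w+1) + 10 = 6250w^5 + 6250w^4 + 2500w^3 + 500w^2 + 165w + 35 = 5(1250w^5 + 1250w^4 + 500w^3 + 100w^2 + 33w + 7).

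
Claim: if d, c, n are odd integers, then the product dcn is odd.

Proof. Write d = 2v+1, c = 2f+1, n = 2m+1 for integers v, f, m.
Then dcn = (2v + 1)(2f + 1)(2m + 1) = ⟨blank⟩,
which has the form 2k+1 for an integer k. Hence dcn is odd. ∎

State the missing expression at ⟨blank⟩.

(2v + 1)(2f + 1)(2m + 1) = 8fmv + 4fm + 4fv + 2f + 4mv + 2m + 2v + 1
= 2(4fmv + 2fm + 2fv + f + 2mv + m + v) + 1.
Since 4fmv + 2fm + 2fv + f + 2mv + m + v is an integer, the product is of the form 2k+1 for an integer k.

2(4fmv + 2fm + 2fv + f + 2mv + m + v) + 1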